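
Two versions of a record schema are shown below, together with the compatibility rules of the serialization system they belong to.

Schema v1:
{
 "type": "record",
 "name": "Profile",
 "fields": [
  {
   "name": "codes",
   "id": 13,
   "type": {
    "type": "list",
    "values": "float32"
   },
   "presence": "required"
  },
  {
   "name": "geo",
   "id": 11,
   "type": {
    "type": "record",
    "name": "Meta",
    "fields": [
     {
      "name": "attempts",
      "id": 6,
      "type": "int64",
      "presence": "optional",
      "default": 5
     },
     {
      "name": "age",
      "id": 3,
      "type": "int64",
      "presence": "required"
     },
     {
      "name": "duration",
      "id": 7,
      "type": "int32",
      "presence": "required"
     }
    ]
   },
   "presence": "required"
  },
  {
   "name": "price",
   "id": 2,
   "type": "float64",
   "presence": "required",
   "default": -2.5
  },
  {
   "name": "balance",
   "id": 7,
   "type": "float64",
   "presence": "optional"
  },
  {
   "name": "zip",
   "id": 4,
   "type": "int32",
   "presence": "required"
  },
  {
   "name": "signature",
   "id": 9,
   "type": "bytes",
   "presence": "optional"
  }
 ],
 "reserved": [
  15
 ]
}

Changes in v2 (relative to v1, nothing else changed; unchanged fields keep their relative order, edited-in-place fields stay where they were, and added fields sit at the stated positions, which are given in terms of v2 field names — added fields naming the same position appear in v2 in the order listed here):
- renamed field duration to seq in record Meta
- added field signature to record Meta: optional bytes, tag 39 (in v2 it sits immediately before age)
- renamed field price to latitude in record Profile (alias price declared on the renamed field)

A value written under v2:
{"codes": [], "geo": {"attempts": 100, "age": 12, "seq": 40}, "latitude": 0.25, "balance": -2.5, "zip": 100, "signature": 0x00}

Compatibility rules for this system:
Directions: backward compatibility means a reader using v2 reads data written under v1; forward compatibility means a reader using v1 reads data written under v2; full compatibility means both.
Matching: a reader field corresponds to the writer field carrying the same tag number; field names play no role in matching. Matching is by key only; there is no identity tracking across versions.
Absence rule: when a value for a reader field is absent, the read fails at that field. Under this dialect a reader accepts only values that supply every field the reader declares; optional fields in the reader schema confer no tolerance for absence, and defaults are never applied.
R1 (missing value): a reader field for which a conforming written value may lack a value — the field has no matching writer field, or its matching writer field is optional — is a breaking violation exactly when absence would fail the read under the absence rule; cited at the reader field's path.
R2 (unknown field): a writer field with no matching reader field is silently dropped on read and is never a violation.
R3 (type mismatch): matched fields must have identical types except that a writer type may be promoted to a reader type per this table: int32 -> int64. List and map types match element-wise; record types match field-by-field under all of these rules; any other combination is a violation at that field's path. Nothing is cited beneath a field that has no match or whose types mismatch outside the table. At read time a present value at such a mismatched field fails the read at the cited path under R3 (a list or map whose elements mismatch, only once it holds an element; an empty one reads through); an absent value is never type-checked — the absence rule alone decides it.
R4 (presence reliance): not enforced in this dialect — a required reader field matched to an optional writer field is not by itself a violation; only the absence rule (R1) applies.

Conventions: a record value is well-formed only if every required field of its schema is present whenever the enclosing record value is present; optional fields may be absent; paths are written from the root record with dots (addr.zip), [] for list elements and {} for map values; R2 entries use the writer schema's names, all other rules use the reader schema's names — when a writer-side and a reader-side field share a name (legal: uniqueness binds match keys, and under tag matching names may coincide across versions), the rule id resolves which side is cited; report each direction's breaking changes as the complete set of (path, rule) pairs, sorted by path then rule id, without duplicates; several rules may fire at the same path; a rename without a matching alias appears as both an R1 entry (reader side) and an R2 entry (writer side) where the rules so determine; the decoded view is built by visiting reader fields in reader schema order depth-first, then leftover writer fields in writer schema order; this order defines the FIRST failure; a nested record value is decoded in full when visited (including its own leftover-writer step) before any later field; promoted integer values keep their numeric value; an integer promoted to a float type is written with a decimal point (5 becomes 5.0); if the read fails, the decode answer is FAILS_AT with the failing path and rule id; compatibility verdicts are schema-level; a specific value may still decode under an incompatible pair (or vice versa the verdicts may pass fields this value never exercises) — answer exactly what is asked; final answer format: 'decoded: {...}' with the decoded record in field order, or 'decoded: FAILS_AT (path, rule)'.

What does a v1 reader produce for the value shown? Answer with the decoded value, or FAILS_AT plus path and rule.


decoded: {"codes": [], "geo": {"attempts": 100, "age": 12, "duration": 40}, "price": 0.25, "balance": -2.5, "zip": 100, "signature": 0x00}

each type pair in Profile: writer, then reader
migrating the Profile value to v1:
  codes := []
  geo.attempts := 100
  geo.age := 12
  geo.duration := 40 (from writer seq)
  price := 0.25 (from writer latitude)
  balance := -2.5
  zip := 100
  signature := 0x00
  => decoded: {"codes": [], "geo": {"attempts": 100, "age": 12, "duration": 40}, "price": 0.25, "balance": -2.5, "zip": 100, "signature": 0x00}
remaining Profile differences; none change what is asked:
  renamed field duration to seq in record Meta -> triggers nothing under the printed rules; the Profile answer is the same either way
  added field signature to record Meta: optional bytes, tag 39 (in v2 it sits immediately before age) -> affects the rule determinations only; this particular Profile value decodes identically
  renamed field price to latitude in record Profile (alias price declared on the renamed field) -> triggers nothing under the printed rules; the Profile answer is the same either way


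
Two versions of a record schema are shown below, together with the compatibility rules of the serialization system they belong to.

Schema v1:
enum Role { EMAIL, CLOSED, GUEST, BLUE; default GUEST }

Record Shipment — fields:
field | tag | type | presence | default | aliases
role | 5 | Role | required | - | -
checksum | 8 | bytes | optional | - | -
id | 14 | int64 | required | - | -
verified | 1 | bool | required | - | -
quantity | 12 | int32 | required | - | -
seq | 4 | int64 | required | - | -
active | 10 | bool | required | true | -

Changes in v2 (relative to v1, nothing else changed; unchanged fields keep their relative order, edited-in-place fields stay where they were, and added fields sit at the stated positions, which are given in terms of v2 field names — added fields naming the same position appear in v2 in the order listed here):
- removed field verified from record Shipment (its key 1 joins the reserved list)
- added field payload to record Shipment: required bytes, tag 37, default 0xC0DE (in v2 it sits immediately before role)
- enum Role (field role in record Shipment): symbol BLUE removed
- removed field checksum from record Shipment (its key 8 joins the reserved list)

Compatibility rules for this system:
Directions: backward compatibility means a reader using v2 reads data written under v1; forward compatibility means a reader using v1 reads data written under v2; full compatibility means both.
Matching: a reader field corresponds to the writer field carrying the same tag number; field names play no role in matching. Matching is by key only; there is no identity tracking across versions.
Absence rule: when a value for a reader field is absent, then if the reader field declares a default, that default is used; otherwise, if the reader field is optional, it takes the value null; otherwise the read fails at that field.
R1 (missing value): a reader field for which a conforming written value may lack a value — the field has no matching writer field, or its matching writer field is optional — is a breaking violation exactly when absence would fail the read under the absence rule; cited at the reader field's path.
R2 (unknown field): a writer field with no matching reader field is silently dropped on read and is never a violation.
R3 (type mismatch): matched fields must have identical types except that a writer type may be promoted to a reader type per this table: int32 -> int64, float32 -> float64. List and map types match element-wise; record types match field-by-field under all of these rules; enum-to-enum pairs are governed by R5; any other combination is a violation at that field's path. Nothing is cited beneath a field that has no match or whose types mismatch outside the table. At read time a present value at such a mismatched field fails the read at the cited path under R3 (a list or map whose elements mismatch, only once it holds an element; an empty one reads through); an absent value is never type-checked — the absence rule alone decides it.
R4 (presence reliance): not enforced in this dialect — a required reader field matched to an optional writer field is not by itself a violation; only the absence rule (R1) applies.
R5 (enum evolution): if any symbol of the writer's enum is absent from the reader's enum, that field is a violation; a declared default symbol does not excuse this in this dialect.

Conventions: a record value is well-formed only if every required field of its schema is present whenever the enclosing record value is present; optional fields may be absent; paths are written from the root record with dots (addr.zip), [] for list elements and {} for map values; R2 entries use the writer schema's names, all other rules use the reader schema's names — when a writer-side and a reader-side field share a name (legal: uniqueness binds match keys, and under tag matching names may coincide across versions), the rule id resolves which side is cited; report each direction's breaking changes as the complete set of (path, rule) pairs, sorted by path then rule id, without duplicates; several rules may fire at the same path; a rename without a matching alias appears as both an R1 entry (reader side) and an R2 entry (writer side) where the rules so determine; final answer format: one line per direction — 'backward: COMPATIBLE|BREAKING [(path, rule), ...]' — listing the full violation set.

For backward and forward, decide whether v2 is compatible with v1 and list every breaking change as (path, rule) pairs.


in Shipment below, arrows point writer -> reader
backward on Shipment — v2 reading data written by v1:
  no writer field matches reader payload
  role <- role (Role -> Role, writer required)
  id <- id (int64 -> int64, writer required)
  quantity <- quantity (int32 -> int32, writer required)
  seq <- seq (int64 -> int64, writer required)
  active <- active (bool -> bool, writer required)
  writer field checksum has no reader counterpart
  writer field verified has no reader counterpart
  violation R5 at role
  backward on Shipment therefore BREAKING (1)
forward on Shipment — v1 reading data written by v2:
  role <- role (Role -> Role, writer required)
  no writer field matches reader checksum
  id <- id (int64 -> int64, writer required)
  no writer field matches reader verified
  quantity <- quantity (int32 -> int32, writer required)
  seq <- seq (int64 -> int64, writer required)
  active <- active (bool -> bool, writer required)
  writer field payload has no reader counterpart
  violation R1 at verified
  forward on Shipment therefore BREAKING (1)

backward: BREAKING [(role, R5)]; forward: BREAKING [(verified, R1)]


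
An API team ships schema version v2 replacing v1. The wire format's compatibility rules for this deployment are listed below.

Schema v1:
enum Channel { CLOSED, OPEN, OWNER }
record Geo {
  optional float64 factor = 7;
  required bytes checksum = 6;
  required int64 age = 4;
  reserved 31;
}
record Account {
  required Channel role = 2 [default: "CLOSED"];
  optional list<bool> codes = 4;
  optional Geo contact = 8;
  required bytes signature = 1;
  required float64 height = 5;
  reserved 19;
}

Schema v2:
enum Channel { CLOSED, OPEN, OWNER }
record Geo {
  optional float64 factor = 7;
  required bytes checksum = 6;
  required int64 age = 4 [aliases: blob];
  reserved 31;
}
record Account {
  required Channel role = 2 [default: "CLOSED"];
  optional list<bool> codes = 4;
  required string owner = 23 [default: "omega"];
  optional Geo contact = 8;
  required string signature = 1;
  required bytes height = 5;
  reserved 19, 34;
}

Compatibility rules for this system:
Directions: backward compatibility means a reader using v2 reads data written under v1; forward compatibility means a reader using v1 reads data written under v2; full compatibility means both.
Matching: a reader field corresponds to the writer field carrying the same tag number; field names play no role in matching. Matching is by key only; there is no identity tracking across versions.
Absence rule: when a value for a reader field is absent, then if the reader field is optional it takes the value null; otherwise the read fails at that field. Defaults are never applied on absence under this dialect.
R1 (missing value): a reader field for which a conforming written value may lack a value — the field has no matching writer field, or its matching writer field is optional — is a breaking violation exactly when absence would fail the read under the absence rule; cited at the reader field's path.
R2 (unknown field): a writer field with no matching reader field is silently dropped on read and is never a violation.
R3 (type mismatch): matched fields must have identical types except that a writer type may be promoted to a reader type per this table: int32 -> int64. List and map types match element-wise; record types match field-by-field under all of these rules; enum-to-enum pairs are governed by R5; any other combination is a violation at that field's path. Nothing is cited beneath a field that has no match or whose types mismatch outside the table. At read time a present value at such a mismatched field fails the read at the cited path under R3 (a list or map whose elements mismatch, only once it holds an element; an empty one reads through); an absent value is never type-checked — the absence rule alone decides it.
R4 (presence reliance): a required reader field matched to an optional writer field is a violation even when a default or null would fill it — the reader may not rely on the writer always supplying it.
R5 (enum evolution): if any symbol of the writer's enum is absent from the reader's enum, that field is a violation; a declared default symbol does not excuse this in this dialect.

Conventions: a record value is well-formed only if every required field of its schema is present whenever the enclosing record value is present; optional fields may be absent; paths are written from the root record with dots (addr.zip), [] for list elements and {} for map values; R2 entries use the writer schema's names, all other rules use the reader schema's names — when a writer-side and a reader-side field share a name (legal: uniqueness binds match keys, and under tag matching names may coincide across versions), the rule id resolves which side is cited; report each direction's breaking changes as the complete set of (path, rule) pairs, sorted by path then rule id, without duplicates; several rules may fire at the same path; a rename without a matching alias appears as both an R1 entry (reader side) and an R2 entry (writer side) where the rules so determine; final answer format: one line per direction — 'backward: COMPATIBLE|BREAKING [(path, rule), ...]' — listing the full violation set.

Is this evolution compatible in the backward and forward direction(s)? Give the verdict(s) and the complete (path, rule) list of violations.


arrows below run writer -> reader for Account
backward pass over Account, reader schema v2, writer schema v1:
  role: Channel -> Channel, writer required; from role
  codes: list<bool> -> list<bool>, writer optional; from codes
  owner has no writer counterpart
  contact: Geo -> Geo, writer optional; from contact
  signature: bytes -> string, writer required; from signature
  height: float64 -> bytes, writer required; from height
  contact.factor: float64 -> float64, writer optional; from contact.factor
  contact.checksum: bytes -> bytes, writer required; from contact.checksum
  contact.age: int64 -> int64, writer required; from contact.age
  breaking: (height, R3)
  breaking: (owner, R1)
  breaking: (signature, R3)
  => backward: BREAKING (3)
forward pass over Account, reader schema v1, writer schema v2:
  role: Channel -> Channel, writer required; from role
  codes: list<bool> -> list<bool>, writer optional; from codes
  contact: Geo -> Geo, writer optional; from contact
  signature: string -> bytes, writer required; from signature
  height: bytes -> float64, writer required; from height
  writer field owner has no reader counterpart
  contact.factor: float64 -> float64, writer optional; from contact.factor
  contact.checksum: bytes -> bytes, writer required; from contact.checksum
  contact.age: int64 -> int64, writer required; from contact.age
  breaking: (height, R3)
  breaking: (signature, R3)
  => forward: BREAKING (2)

backward: BREAKING [(height, R3), (owner, R1), (signature, R3)]; forward: BREAKING [(height, R3), (signature, R3)]


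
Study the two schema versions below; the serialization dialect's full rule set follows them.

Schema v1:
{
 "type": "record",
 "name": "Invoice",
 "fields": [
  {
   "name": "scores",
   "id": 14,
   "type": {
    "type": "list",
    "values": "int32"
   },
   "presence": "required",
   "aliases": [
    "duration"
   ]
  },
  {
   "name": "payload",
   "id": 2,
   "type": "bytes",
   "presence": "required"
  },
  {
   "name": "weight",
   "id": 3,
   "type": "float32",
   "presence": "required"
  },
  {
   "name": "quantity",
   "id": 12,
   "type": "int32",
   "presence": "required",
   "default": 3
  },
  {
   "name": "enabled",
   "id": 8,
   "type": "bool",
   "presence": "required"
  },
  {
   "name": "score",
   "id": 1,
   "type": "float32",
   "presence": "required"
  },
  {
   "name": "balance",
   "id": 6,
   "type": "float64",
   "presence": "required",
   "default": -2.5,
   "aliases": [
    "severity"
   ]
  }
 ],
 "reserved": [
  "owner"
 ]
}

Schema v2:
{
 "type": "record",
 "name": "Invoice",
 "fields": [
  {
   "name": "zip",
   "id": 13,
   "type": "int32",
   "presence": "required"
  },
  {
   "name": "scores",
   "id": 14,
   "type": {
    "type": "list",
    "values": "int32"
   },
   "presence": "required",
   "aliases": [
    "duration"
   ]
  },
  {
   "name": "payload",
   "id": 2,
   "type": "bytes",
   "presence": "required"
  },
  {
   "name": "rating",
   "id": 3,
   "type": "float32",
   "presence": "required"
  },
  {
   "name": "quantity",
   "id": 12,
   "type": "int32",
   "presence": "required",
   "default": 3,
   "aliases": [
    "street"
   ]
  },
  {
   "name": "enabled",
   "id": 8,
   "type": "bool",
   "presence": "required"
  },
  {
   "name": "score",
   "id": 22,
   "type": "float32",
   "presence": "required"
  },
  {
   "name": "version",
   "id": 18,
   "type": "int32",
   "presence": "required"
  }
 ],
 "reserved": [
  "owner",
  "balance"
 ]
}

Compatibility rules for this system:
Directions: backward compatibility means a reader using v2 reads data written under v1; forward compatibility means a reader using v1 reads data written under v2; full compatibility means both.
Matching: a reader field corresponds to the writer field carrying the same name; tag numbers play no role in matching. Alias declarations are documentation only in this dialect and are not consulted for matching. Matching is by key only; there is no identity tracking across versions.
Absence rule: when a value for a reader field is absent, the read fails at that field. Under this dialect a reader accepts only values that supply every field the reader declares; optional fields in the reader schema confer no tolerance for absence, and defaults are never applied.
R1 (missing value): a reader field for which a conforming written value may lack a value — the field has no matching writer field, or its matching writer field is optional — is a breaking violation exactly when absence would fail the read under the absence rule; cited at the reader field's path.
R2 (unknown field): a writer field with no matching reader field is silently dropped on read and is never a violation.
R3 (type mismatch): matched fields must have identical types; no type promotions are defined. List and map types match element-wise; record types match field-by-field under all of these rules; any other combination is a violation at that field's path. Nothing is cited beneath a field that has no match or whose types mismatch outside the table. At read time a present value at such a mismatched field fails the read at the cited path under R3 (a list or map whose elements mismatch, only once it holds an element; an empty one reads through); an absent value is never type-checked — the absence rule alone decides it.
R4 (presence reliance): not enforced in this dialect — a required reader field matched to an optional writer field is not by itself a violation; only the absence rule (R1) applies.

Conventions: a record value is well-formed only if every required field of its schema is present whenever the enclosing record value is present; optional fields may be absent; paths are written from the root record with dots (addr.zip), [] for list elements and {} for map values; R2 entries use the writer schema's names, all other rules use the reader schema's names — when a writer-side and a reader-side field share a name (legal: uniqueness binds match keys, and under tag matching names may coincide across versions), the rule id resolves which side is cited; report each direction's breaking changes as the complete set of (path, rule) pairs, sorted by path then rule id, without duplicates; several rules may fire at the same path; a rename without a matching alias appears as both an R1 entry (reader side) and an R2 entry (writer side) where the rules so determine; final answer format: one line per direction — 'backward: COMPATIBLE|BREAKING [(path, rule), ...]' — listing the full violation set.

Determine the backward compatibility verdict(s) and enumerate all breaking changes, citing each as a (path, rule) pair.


the writer's type comes first in each Invoice pair
checking backward for Invoice: reader v2 against writer v1:
  zip: no writer-side match
  scores: list<int32> -> list<int32>, writer required; from scores
  payload: bytes -> bytes, writer required; from payload
  rating: no writer-side match
  quantity: int32 -> int32, writer required; from quantity
  enabled: bool -> bool, writer required; from enabled
  score: float32 -> float32, writer required; from score
  version: no writer-side match
  leftover writer field: weight
  leftover writer field: balance
  breaking: (rating, R1)
  breaking: (version, R1)
  breaking: (zip, R1)
  => backward: BREAKING (3)
the other Invoice changes do not affect what is asked:
  removed field balance from record Invoice (its key "balance" joins the reserved list) -> fires only in the forward direction of Invoice, which is not asked here
  field score in record Invoice: tag 1 changed to 22 -> inert for the asked Invoice verdict: nothing fires

backward: BREAKING [(rating, R1), (version, R1), (zip, R1)]


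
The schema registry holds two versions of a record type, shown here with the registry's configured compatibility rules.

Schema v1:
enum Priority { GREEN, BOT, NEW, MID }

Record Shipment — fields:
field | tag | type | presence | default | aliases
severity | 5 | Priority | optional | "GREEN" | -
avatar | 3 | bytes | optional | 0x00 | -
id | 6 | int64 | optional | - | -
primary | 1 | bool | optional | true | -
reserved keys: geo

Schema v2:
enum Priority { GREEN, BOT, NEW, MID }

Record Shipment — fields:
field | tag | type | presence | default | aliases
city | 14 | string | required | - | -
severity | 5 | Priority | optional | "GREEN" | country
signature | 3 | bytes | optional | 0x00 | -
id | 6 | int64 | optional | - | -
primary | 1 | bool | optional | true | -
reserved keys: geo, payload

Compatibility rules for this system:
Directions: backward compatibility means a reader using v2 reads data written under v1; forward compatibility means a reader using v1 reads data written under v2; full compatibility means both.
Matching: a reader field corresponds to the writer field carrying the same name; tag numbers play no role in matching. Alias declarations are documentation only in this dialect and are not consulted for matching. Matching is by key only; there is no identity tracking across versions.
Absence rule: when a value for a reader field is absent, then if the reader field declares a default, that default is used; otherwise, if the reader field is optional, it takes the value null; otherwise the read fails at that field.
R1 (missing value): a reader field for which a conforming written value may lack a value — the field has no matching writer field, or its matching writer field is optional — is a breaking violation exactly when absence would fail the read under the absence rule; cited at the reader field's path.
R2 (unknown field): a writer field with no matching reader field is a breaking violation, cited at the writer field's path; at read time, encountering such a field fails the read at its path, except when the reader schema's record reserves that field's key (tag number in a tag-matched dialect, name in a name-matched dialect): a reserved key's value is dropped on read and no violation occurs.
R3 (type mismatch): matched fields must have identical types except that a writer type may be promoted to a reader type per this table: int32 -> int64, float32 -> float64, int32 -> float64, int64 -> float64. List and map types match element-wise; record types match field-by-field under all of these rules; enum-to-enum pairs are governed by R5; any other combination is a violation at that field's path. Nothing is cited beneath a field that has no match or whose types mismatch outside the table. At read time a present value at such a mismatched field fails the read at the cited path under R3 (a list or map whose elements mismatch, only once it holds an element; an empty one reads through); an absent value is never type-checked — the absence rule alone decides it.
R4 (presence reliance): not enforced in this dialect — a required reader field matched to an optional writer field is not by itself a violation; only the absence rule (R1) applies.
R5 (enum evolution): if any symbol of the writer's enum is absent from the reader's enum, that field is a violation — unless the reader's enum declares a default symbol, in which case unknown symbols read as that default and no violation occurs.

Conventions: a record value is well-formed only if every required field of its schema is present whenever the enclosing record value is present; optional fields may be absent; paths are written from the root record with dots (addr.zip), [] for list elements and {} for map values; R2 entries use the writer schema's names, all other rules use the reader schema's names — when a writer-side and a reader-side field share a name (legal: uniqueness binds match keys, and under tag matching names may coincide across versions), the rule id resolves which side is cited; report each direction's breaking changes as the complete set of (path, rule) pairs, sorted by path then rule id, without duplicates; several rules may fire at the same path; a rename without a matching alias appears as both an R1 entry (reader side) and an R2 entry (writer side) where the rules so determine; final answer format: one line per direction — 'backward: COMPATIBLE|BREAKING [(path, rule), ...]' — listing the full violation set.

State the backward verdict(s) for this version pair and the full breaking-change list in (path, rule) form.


backward: BREAKING [(avatar, R2), (city, R1)]

each type pair in Shipment: writer, then reader
checking backward for Shipment: reader v2 against writer v1:
  no writer field matches reader city
  severity <- severity (Priority -> Priority, writer optional)
  no writer field matches reader signature
  id <- id (int64 -> int64, writer optional)
  primary <- primary (bool -> bool, writer optional)
  leftover writer field: avatar
  violation R2 at avatar
  violation R1 at city
  => backward: BREAKING (2)


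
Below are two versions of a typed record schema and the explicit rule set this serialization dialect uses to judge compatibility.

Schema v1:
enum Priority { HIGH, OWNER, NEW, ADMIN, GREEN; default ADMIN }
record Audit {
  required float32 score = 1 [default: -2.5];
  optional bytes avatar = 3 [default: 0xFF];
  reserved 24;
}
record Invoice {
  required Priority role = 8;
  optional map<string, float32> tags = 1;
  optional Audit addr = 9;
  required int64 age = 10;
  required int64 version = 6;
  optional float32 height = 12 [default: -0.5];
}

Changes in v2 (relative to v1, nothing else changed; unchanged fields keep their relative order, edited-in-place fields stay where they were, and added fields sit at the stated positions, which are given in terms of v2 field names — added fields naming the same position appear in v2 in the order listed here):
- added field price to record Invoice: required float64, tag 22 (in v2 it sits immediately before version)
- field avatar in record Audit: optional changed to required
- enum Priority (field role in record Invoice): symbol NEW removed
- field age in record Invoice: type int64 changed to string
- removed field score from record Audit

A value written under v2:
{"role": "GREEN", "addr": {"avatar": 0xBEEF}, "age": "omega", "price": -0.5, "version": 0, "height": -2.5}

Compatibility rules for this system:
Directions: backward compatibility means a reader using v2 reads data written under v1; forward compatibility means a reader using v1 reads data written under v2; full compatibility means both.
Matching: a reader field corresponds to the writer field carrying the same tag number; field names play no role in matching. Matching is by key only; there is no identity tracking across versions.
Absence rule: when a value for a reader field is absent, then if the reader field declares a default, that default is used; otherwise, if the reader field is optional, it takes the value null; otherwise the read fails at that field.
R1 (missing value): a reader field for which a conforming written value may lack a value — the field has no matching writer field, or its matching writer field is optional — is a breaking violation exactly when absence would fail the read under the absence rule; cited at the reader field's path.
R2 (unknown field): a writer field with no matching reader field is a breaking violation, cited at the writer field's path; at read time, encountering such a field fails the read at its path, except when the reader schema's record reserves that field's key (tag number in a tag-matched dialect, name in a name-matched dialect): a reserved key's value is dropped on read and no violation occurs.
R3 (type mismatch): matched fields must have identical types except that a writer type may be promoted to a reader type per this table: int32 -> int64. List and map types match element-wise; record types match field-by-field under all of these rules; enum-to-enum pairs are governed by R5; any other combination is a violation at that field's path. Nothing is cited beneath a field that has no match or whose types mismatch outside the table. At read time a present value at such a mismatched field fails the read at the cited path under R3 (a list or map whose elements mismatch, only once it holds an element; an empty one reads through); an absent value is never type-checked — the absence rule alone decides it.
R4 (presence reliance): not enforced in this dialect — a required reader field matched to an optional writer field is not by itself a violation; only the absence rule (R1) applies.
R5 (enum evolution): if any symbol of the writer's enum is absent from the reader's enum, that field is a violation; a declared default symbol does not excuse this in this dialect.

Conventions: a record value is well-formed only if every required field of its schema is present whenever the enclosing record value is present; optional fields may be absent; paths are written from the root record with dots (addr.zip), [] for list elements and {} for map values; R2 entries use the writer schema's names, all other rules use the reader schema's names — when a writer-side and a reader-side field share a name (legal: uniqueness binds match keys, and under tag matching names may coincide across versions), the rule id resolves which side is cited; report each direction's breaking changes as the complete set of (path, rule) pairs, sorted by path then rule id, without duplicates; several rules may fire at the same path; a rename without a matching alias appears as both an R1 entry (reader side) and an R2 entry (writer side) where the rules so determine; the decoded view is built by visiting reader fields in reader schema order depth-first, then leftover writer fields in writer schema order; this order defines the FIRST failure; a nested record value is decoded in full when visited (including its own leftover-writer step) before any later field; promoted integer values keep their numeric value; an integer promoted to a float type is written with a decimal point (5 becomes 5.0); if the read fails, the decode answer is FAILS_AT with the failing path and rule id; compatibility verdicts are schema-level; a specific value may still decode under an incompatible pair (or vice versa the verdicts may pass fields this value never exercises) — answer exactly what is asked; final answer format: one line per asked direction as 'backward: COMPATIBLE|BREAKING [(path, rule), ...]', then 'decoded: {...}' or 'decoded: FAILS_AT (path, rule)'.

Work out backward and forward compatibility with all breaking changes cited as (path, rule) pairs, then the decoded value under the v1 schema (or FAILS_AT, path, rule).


backward: BREAKING [(addr.score, R2), (age, R3), (price, R1), (role, R5)]; forward: BREAKING [(age, R3), (price, R2)]; decoded: FAILS_AT (age, R3)

each type pair in Invoice: writer, then reader
checking backward for Invoice: reader v2 against writer v1:
  role <- role (Priority -> Priority, writer required)
  tags <- tags (map<string, float32> -> map<string, float32>, writer optional)
  addr <- addr (Audit -> Audit, writer optional)
  age <- age (int64 -> string, writer required)
  price has no writer counterpart
  version <- version (int64 -> int64, writer required)
  height <- height (float32 -> float32, writer optional)
  addr.avatar <- addr.avatar (bytes -> bytes, writer optional)
  writer field addr.score has no reader counterpart
  rule R2 violated at addr.score
  rule R3 violated at age
  rule R1 violated at price
  rule R5 violated at role
  => backward: BREAKING (4)
checking forward for Invoice: reader v1 against writer v2:
  role <- role (Priority -> Priority, writer required)
  tags <- tags (map<string, float32> -> map<string, float32>, writer optional)
  addr <- addr (Audit -> Audit, writer optional)
  age <- age (string -> int64, writer required)
  version <- version (int64 -> int64, writer required)
  height <- height (float32 -> float32, writer optional)
  writer field price has no reader counterpart
  addr.score has no writer counterpart
  addr.avatar <- addr.avatar (bytes -> bytes, writer required)
  rule R3 violated at age
  rule R2 violated at price
  => forward: BREAKING (2)
decode (reader v1):
  role := "GREEN"
  tags := null (missing; optional => null)
  addr.score := -2.5 (missing; default applied)
  addr.avatar := 0xBEEF
  read fails at age under R3
  => FAILS_AT (age, R3)


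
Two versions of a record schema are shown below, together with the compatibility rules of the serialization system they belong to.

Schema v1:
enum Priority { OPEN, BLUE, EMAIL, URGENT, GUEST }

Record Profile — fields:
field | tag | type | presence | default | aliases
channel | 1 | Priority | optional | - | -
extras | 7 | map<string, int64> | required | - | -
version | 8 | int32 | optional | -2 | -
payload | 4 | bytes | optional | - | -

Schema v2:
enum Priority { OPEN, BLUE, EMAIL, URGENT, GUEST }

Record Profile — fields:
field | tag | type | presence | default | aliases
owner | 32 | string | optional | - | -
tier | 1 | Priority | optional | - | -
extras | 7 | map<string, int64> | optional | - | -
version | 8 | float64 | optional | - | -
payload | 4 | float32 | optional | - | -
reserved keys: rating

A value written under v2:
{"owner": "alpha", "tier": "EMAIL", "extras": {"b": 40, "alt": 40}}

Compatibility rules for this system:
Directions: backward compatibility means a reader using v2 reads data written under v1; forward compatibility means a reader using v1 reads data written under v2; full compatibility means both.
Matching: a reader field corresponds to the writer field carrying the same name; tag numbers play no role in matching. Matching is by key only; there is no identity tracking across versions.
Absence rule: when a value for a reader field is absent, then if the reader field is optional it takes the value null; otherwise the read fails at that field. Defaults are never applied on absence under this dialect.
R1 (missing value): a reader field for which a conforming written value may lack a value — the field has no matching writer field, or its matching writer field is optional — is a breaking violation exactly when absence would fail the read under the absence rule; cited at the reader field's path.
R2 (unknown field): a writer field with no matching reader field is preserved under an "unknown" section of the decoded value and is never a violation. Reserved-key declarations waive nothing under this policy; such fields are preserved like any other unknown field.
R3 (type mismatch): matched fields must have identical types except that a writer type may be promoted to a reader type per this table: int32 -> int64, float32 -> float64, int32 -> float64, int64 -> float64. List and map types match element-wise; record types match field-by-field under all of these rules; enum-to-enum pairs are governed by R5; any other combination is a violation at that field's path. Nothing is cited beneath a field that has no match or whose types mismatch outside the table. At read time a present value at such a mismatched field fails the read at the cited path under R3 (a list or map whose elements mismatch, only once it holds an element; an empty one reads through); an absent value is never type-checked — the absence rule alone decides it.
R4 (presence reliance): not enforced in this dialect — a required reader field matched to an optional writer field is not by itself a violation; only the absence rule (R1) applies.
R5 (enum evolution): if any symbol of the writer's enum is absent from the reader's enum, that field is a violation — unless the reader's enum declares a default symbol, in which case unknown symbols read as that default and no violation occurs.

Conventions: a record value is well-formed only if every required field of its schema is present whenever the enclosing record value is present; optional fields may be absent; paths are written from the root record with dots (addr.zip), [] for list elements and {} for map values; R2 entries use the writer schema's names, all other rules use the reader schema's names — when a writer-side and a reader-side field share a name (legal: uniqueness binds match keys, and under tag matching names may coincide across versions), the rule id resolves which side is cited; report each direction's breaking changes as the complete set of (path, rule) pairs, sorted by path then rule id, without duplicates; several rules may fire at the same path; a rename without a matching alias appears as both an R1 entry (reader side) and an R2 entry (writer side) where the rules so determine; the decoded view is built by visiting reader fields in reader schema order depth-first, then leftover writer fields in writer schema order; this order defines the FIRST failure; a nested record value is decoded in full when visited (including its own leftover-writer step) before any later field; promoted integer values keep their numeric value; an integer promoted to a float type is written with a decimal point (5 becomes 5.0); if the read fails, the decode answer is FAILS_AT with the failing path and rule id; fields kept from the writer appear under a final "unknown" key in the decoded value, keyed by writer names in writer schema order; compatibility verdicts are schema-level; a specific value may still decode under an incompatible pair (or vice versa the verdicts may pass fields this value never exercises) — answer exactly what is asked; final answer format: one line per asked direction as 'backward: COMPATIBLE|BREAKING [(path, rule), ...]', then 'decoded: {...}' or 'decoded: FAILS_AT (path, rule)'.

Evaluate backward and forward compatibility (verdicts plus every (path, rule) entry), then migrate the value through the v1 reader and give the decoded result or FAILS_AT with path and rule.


backward: BREAKING [(payload, R3)]; forward: BREAKING [(extras, R1), (payload, R3), (version, R3)]; decoded: {"channel": null, "extras": {"b": 40, "alt": 40}, "version": null, "payload": null, "unknown": {"owner": "alpha", "tier": "EMAIL"}}

in Profile below, arrows point writer -> reader
backward on Profile — v2 reading data written by v1:
  owner: no writer match
  tier: no writer match
  extras: map<string, int64> -> map<string, int64>, writer required; from extras
  version: int32 -> float64, writer optional; from version
  payload: bytes -> float32, writer optional; from payload
  channel (writer side), unknown to reader
  R3 fires at payload
  backward on Profile therefore BREAKING (1)
forward on Profile — v1 reading data written by v2:
  channel: no writer match
  extras: map<string, int64> -> map<string, int64>, writer optional; from extras
  version: float64 -> int32, writer optional; from version
  payload: float32 -> bytes, writer optional; from payload
  owner (writer side), unknown to reader
  tier (writer side), unknown to reader
  R1 fires at extras
  R3 fires at payload
  R3 fires at version
  forward on Profile therefore BREAKING (3)
decoding the Profile value with the v1 reader:
  channel := null (absent, optional -> null)
  extras := {"b": 40, "alt": 40}
  version := null (absent, optional -> null)
  payload := null (absent, optional -> null)
  writer owner: kept under "unknown"
  writer tier: kept under "unknown"
  => decoded: {"channel": null, "extras": {"b": 40, "alt": 40}, "version": null, "payload": null, "unknown": {"owner": "alpha", "tier": "EMAIL"}}
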